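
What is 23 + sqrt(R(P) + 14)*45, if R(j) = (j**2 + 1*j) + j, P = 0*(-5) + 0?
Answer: 23 + 45*sqrt(14) ≈ 191.37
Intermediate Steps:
P = 0 (P = 0 + 0 = 0)
R(j) = j**2 + 2*j (R(j) = (j**2 + j) + j = (j + j**2) + j = j**2 + 2*j)
23 + sqrt(R(P) + 14)*45 = 23 + sqrt(0*(2 + 0) + 14)*45 = 23 + sqrt(0*2 + 14)*45 = 23 + sqrt(0 + 14)*45 = 23 + sqrt(14)*45 = 23 + 45*sqrt(14)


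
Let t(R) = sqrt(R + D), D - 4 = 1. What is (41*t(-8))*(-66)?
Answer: -2706*I*sqrt(3) ≈ -4686.9*I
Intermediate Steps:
D = 5 (D = 4 + 1 = 5)
t(R) = sqrt(5 + R) (t(R) = sqrt(R + 5) = sqrt(5 + R))
(41*t(-8))*(-66) = (41*sqrt(5 - 8))*(-66) = (41*sqrt(-3))*(-66) = (41*(I*sqrt(3)))*(-66) = (41*I*sqrt(3))*(-66) = -2706*I*sqrt(3)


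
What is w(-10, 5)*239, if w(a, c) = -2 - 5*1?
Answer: -1673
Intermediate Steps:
w(a, c) = -7 (w(a, c) = -2 - 5 = -7)
w(-10, 5)*239 = -7*239 = -1673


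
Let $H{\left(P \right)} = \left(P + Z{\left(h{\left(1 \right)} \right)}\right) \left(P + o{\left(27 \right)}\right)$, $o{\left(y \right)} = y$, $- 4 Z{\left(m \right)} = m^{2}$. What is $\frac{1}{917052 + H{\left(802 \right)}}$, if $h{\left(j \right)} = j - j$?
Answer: $\frac{1}{1581910} \approx 6.3215 \cdot 10^{-7}$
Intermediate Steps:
$h{\left(j \right)} = 0$
$Z{\left(m \right)} = - \frac{m^{2}}{4}$
$H{\left(P \right)} = P \left(27 + P\right)$ ($H{\left(P \right)} = \left(P - \frac{0^{2}}{4}\right) \left(P + 27\right) = \left(P - 0\right) \left(27 + P\right) = \left(P + 0\right) \left(27 + P\right) = P \left(27 + P\right)$)
$\frac{1}{917052 + H{\left(802 \right)}} = \frac{1}{917052 + 802 \left(27 + 802\right)} = \frac{1}{917052 + 802 \cdot 829} = \frac{1}{917052 + 664858} = \frac{1}{1581910}$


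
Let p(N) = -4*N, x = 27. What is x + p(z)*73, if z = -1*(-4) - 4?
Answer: 27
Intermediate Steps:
z = 0 (z = 4 - 4 = 0)
x + p(z)*73 = 27 - 4*0*73 = 27 + 0*73 = 27 + 0 = 27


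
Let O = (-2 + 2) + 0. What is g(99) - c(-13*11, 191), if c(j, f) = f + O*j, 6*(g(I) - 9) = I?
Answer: -331/2 ≈ -165.50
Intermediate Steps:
g(I) = 9 + I/6
O = 0 (O = 0 + 0 = 0)
c(j, f) = f (c(j, f) = f + 0*j = f + 0 = f)
g(99) - c(-13*11, 191) = (9 + (⅙)*99) - 1*191 = (9 + 33/2) - 191 = 51/2 - 191 = -331/2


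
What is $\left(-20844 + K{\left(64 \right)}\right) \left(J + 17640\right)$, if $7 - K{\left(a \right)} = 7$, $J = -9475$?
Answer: $-170191260$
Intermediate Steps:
$K{\left(a \right)} = 0$ ($K{\left(a \right)} = 7 - 7 = 0$)
$\left(-20844 + K{\left(64 \right)}\right) \left(J + 17640\right) = \left(-20844 + 0\right) \left(-9475 + 17640\right) = \left(-20844\right) 8165 = -170191260$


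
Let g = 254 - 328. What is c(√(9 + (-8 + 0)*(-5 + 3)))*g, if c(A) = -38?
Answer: 2812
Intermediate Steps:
g = -74
c(√(9 + (-8 + 0)*(-5 + 3)))*g = -38*(-74) = 2812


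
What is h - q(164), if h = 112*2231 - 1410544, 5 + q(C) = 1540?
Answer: -1162207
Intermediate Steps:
q(C) = 1535 (q(C) = -5 + 1540 = 1535)
h = -1160672 (h = 249872 - 1410544 = -1160672)
h - q(164) = -1160672 - 1*1535 = -1160672 - 1535 = -1162207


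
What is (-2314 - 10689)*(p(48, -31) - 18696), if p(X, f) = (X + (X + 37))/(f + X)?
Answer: 4131040097/17 ≈ 2.4300e+8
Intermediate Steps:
p(X, f) = (37 + 2*X)/(X + f) (p(X, f) = (X + (37 + X))/(X + f) = (37 + 2*X)/(X + f))
(-2314 - 10689)*(p(48, -31) - 18696) = (-2314 - 10689)*((37 + 2*48)/(48 - 31) - 18696) = -13003*((37 + 96)/17 - 18696) = -13003*((1/17)*133 - 18696) = -13003*(133/17 - 18696) = -13003*(-317699/17) = 4131040097/17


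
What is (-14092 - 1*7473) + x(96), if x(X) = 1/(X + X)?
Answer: -4140479/192 ≈ -21565.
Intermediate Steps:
x(X) = 1/(2*X)
(-14092 - 1*7473) + x(96) = (-14092 - 1*7473) + (1/2)/96 = (-14092 - 7473) + (1/2)*(1/96) = -21565 + 1/192 = -4140479/192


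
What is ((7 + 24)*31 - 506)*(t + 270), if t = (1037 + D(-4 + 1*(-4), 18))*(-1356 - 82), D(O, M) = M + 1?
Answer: -690807390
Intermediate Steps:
D(O, M) = 1 + M
t = -1518528 (t = (1037 + (1 + 18))*(-1356 - 82) = (1037 + 19)*(-1438) = 1056*(-1438) = -1518528)
((7 + 24)*31 - 506)*(t + 270) = ((7 + 24)*31 - 506)*(-1518528 + 270) = (31*31 - 506)*(-1518258) = (961 - 506)*(-1518258) = 455*(-1518258) = -690807390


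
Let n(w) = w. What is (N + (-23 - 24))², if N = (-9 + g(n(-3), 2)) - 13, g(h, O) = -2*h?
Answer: 3969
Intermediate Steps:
N = -16 (N = (-9 - 2*(-3)) - 13 = (-9 + 6) - 13 = -3 - 13 = -16)
(N + (-23 - 24))² = (-16 + (-23 - 24))² = (-16 - 47)² = (-63)² = 3969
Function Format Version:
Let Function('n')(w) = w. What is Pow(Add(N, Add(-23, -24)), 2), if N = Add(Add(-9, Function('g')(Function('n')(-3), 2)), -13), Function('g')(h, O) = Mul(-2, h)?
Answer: 3969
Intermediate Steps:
N = -16 (N = Add(Add(-9, Mul(-2, -3)), -13) = Add(Add(-9, 6), -13) = Add(-3, -13) = -16)
Pow(Add(N, Add(-23, -24)), 2) = Pow(Add(-16, Add(-23, -24)), 2) = Pow(Add(-16, -47), 2) = Pow(-63, 2) = 3969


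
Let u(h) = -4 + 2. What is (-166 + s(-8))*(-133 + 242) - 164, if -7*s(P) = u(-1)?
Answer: -127588/7 ≈ -18227.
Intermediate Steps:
u(h) = -2
s(P) = 2/7 (s(P) = -⅐*(-2) = 2/7)
(-166 + s(-8))*(-133 + 242) - 164 = (-166 + 2/7)*(-133 + 242) - 164 = -1160/7*109 - 164 = -126440/7 - 164 = -127588/7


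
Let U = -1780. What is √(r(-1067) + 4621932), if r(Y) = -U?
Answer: 4*√288982 ≈ 2150.3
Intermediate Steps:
r(Y) = 1780 (r(Y) = -1*(-1780) = 1780)
√(r(-1067) + 4621932) = √(1780 + 4621932) = √4623712 = 4*√288982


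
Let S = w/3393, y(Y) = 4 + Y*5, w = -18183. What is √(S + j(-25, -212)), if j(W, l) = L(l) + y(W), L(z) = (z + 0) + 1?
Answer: I*√513123/39 ≈ 18.367*I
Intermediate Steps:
y(Y) = 4 + 5*Y
L(z) = 1 + z (L(z) = z + 1 = 1 + z)
j(W, l) = 5 + l + 5*W (j(W, l) = (1 + l) + (4 + 5*W) = 5 + l + 5*W)
S = -209/39 (S = -18183/3393 = -18183*1/3393 = -209/39 ≈ -5.3590)
√(S + j(-25, -212)) = √(-209/39 + (5 - 212 + 5*(-25))) = √(-209/39 + (5 - 212 - 125)) = √(-209/39 - 332) = √(-13157/39) = I*√513123/39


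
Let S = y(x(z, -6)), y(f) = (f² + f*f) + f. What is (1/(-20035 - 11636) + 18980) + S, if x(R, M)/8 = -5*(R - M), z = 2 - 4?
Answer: 2217603419/31671 ≈ 70020.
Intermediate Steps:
z = -2
x(R, M) = -40*R + 40*M (x(R, M) = 8*(-5*(R - M)) = 8*(-5*R + 5*M) = -40*R + 40*M)
y(f) = f + 2*f² (y(f) = (f² + f²) + f = 2*f² + f = f + 2*f²)
S = 51040 (S = (-40*(-2) + 40*(-6))*(1 + 2*(-40*(-2) + 40*(-6))) = (80 - 240)*(1 + 2*(80 - 240)) = -160*(1 + 2*(-160)) = -160*(1 - 320) = -160*(-319) = 51040)
(1/(-20035 - 11636) + 18980) + S = (1/(-20035 - 11636) + 18980) + 51040 = (1/(-31671) + 18980) + 51040 = (-1/31671 + 18980) + 51040 = 601115579/31671 + 51040 = 2217603419/31671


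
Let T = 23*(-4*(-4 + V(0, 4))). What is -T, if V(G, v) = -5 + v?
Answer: -460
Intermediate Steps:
T = 460 (T = 23*(-4*(-4 + (-5 + 4))) = 23*(-4*(-4 - 1)) = 23*(-4*(-5)) = 23*20 = 460)
-T = -1*460 = -460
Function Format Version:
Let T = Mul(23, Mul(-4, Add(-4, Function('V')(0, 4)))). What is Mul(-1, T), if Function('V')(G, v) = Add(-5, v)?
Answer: -460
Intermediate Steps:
T = 460 (T = Mul(23, Mul(-4, Add(-4, Add(-5, 4)))) = Mul(23, Mul(-4, Add(-4, -1))) = Mul(23, Mul(-4, -5)) = Mul(23, 20) = 460)
Mul(-1, T) = Mul(-1, 460) = -460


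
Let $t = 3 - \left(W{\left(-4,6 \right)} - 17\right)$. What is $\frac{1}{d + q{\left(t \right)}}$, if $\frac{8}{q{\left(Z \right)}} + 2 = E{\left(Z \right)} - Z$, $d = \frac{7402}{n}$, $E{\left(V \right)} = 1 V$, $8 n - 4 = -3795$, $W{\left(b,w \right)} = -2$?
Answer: $- \frac{3791}{74380} \approx -0.050968$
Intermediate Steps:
$n = - \frac{3791}{8}$ ($n = \frac{1}{2} + \frac{1}{8} \left(-3795\right) = \frac{1}{2} - \frac{3795}{8} = - \frac{3791}{8} \approx -473.88$)
$E{\left(V \right)} = V$
$d = - \frac{59216}{3791}$ ($d = \frac{7402}{- \frac{3791}{8}} = 7402 \left(- \frac{8}{3791}\right) = - \frac{59216}{3791} \approx -15.62$)
$t = 22$ ($t = 3 - \left(-2 - 17\right) = 3 - -19 = 3 + 19 = 22$)
$q{\left(Z \right)} = -4$ ($q{\left(Z \right)} = \frac{8}{-2 + \left(Z - Z\right)} = \frac{8}{-2 + 0} = \frac{8}{-2} = 8 \left(- \frac{1}{2}\right) = -4$)
$\frac{1}{d + q{\left(t \right)}} = \frac{1}{- \frac{59216}{3791} - 4} = \frac{1}{- \frac{74380}{3791}} = - \frac{3791}{74380}$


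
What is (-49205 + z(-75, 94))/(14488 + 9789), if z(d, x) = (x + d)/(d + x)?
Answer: -49204/24277 ≈ -2.0268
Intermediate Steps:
z(d, x) = 1 (z(d, x) = (d + x)/(d + x) = 1)
(-49205 + z(-75, 94))/(14488 + 9789) = (-49205 + 1)/(14488 + 9789) = -49204/24277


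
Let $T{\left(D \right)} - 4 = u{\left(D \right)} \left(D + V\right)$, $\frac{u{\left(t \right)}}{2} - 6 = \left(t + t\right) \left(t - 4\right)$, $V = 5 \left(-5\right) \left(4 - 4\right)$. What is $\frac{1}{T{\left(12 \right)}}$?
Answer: $\frac{1}{4756} \approx 0.00021026$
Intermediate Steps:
$V = 0$ ($V = \left(-25\right) 0 = 0$)
$u{\left(t \right)} = 12 + 4 t \left(-4 + t\right)$ ($u{\left(t \right)} = 12 + 2 \left(t + t\right) \left(t - 4\right) = 12 + 2 \cdot 2 t \left(-4 + t\right) = 12 + 4 t \left(-4 + t\right)$)
$T{\left(D \right)} = 4 + D \left(12 - 16 D + 4 D^{2}\right)$ ($T{\left(D \right)} = 4 + \left(12 - 16 D + 4 D^{2}\right) \left(D + 0\right) = 4 + \left(12 - 16 D + 4 D^{2}\right) D = 4 + D \left(12 - 16 D + 4 D^{2}\right)$)
$\frac{1}{T{\left(12 \right)}} = \frac{1}{4 + 4 \cdot 12 \left(3 + 12^{2} - 48\right)} = \frac{1}{4 + 4 \cdot 12 \left(3 + 144 - 48\right)} = \frac{1}{4 + 4 \cdot 12 \cdot 99} = \frac{1}{4 + 4752} = \frac{1}{4756}$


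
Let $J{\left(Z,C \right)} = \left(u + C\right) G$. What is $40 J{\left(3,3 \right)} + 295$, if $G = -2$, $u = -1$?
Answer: $135$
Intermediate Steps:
$J{\left(Z,C \right)} = 2 - 2 C$ ($J{\left(Z,C \right)} = \left(-1 + C\right) \left(-2\right) = 2 - 2 C$)
$40 J{\left(3,3 \right)} + 295 = 40 \left(2 - 6\right) + 295 = 40 \left(-4\right) + 295 = -160 + 295 = 135$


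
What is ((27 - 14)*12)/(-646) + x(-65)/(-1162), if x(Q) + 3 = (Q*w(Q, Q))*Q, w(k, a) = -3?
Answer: 2002179/187663 ≈ 10.669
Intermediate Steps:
x(Q) = -3 - 3*Q**2 (x(Q) = -3 + (Q*(-3))*Q = -3 + (-3*Q)*Q = -3 - 3*Q**2)
((27 - 14)*12)/(-646) + x(-65)/(-1162) = ((27 - 14)*12)/(-646) + (-3 - 3*(-65)**2)/(-1162) = (13*12)*(-1/646) + (-3 - 3*4225)*(-1/1162) = 156*(-1/646) + (-3 - 12675)*(-1/1162) = -78/323 - 12678*(-1/1162) = -78/323 + 6339/581 = 2002179/187663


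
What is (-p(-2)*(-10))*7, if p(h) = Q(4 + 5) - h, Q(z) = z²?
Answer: 5810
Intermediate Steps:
p(h) = 81 - h (p(h) = (4 + 5)² - h = 9² - h = 81 - h)
(-p(-2)*(-10))*7 = (-(81 - 1*(-2))*(-10))*7 = (-(81 + 2)*(-10))*7 = (-1*83*(-10))*7 = -83*(-10)*7 = 830*7 = 5810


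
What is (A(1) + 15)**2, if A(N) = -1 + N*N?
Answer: 225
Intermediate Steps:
A(N) = -1 + N**2
(A(1) + 15)**2 = ((-1 + 1**2) + 15)**2 = ((-1 + 1) + 15)**2 = (0 + 15)**2 = 15**2 = 225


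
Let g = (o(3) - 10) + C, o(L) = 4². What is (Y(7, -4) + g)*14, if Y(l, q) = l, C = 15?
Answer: 392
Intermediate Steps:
o(L) = 16
g = 21 (g = (16 - 10) + 15 = 6 + 15 = 21)
(Y(7, -4) + g)*14 = (7 + 21)*14 = 28*14 = 392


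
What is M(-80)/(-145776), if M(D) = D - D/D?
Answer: 27/48592 ≈ 0.00055565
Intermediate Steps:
M(D) = -1 + D (M(D) = D - 1*1 = D - 1 = -1 + D)
M(-80)/(-145776) = (-1 - 80)/(-145776) = -81*(-1/145776) = 27/48592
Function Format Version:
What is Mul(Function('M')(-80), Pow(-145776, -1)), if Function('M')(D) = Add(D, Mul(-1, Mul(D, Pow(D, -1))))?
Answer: Rational(27, 48592) ≈ 0.00055565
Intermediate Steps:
Function('M')(D) = Add(-1, D) (Function('M')(D) = Add(D, Mul(-1, 1)) = Add(D, -1) = Add(-1, D))
Mul(Function('M')(-80), Pow(-145776, -1)) = Mul(Add(-1, -80), Pow(-145776, -1)) = Mul(-81, Rational(-1, 145776)) = Rational(27, 48592)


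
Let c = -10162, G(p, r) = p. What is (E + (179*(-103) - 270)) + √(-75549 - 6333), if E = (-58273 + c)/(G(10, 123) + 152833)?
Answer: -2859302436/152843 + 3*I*√9098 ≈ -18707.0 + 286.15*I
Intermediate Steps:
E = -68435/152843 (E = (-58273 - 10162)/(10 + 152833) = -68435/152843 ≈ -0.44775)
(E + (179*(-103) - 270)) + √(-75549 - 6333) = (-68435/152843 + (179*(-103) - 270)) + √(-75549 - 6333) = (-68435/152843 + (-18437 - 270)) + √(-81882) = (-68435/152843 - 18707) + 3*I*√9098 = -2859302436/152843 + 3*I*√9098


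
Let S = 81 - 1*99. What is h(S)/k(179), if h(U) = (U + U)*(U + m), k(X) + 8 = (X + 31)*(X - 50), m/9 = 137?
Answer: -21870/13541 ≈ -1.6151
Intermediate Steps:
m = 1233 (m = 9*137 = 1233)
k(X) = -8 + (-50 + X)*(31 + X) (k(X) = -8 + (X + 31)*(X - 50) = -8 + (31 + X)*(-50 + X) = -8 + (-50 + X)*(31 + X))
S = -18 (S = 81 - 99 = -18)
h(U) = 2*U*(1233 + U) (h(U) = (U + U)*(U + 1233) = (2*U)*(1233 + U) = 2*U*(1233 + U))
h(S)/k(179) = (2*(-18)*(1233 - 18))/(-1558 + 179**2 - 19*179) = (2*(-18)*1215)/(-1558 + 32041 - 3401) = -43740/27082 = -43740*1/27082 = -21870/13541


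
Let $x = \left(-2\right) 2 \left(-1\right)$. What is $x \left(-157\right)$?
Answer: $-628$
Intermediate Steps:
$x = 4$ ($x = \left(-4\right) \left(-1\right) = 4$)
$x \left(-157\right) = 4 \left(-157\right) = -628$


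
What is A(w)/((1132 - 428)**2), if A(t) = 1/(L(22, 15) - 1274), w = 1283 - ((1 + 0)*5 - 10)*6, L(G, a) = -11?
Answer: -1/636866560 ≈ -1.5702e-9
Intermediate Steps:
w = 1313 (w = 1283 - (1*5 - 10)*6 = 1283 - (5 - 10)*6 = 1283 - (-5)*6 = 1283 - 1*(-30) = 1283 + 30 = 1313)
A(t) = -1/1285 (A(t) = 1/(-11 - 1274) = 1/(-1285) = -1/1285)
A(w)/((1132 - 428)**2) = -1/(1285*(1132 - 428)**2) = -1/(1285*(704**2)) = -1/1285/495616 = -1/1285*1/495616 = -1/636866560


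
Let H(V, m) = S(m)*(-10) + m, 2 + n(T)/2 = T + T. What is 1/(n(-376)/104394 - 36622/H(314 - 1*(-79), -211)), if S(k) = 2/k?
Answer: 2322818697/403305296920 ≈ 0.0057595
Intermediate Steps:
n(T) = -4 + 4*T (n(T) = -4 + 2*(T + T) = -4 + 2*(2*T) = -4 + 4*T)
H(V, m) = m - 20/m (H(V, m) = (2/m)*(-10) + m = -20/m + m = m - 20/m)
1/(n(-376)/104394 - 36622/H(314 - 1*(-79), -211)) = 1/((-4 + 4*(-376))/104394 - 36622/(-211 - 20/(-211))) = 1/((-4 - 1504)*(1/104394) - 36622/(-211 - 20*(-1/211))) = 1/(-1508*1/104394 - 36622/(-211 + 20/211)) = 1/(-754/52197 - 36622/(-44501/211)) = 1/(-754/52197 - 36622*(-211/44501)) = 1/(-754/52197 + 7727242/44501) = 1/(403305296920/2322818697) = 2322818697/403305296920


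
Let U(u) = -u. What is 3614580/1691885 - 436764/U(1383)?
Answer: 49596894952/155991797 ≈ 317.95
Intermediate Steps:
3614580/1691885 - 436764/U(1383) = 3614580/1691885 - 436764/((-1*1383)) = 3614580*(1/1691885) - 436764/(-1383) = 722916/338377 - 436764*(-1/1383) = 722916/338377 + 145588/461 = 49596894952/155991797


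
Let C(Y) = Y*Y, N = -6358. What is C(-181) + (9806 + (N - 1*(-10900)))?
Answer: 47109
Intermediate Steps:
C(Y) = Y²
C(-181) + (9806 + (N - 1*(-10900))) = (-181)² + (9806 + (-6358 - 1*(-10900))) = 32761 + (9806 + (-6358 + 10900)) = 32761 + (9806 + 4542) = 32761 + 14348 = 47109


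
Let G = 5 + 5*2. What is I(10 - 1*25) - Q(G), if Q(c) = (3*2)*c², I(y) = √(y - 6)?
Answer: -1350 + I*√21 ≈ -1350.0 + 4.5826*I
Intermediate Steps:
I(y) = √(-6 + y)
G = 15 (G = 5 + 10 = 15)
Q(c) = 6*c²
I(10 - 1*25) - Q(G) = √(-6 + (10 - 1*25)) - 6*15² = √(-6 + (10 - 25)) - 6*225 = √(-6 - 15) - 1*1350 = √(-21) - 1350 = I*√21 - 1350 = -1350 + I*√21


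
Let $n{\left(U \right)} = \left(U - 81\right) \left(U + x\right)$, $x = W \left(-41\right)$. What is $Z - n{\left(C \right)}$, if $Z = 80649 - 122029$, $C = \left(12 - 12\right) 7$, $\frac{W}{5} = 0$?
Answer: $-41380$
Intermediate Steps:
$W = 0$ ($W = 5 \cdot 0 = 0$)
$C = 0$ ($C = 0 \cdot 7 = 0$)
$x = 0$ ($x = 0 \left(-41\right) = 0$)
$Z = -41380$
$n{\left(U \right)} = U \left(-81 + U\right)$ ($n{\left(U \right)} = \left(U - 81\right) \left(U + 0\right) = \left(-81 + U\right) U = U \left(-81 + U\right)$)
$Z - n{\left(C \right)} = -41380 - 0 \left(-81 + 0\right) = -41380 - 0 \left(-81\right) = -41380 - 0 = -41380 + 0 = -41380$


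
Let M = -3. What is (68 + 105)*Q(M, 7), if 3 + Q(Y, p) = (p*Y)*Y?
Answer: 10380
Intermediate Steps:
Q(Y, p) = -3 + p*Y² (Q(Y, p) = -3 + (p*Y)*Y = -3 + (Y*p)*Y = -3 + p*Y²)
(68 + 105)*Q(M, 7) = (68 + 105)*(-3 + 7*(-3)²) = 173*(-3 + 7*9) = 173*(-3 + 63) = 173*60 = 10380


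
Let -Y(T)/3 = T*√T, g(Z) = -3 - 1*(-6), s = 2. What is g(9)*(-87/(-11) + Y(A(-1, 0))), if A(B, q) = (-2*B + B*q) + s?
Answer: -531/11 ≈ -48.273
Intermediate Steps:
g(Z) = 3 (g(Z) = -3 + 6 = 3)
A(B, q) = 2 - 2*B + B*q (A(B, q) = (-2*B + B*q) + 2 = 2 - 2*B + B*q)
Y(T) = -3*T^(3/2) (Y(T) = -3*T*√T = -3*T^(3/2))
g(9)*(-87/(-11) + Y(A(-1, 0))) = 3*(-87/(-11) - 3*(2 - 2*(-1) - 1*0)^(3/2)) = 3*(-87*(-1/11) - 3*(2 + 2 + 0)^(3/2)) = 3*(87/11 - 3*4^(3/2)) = 3*(87/11 - 3*8) = 3*(87/11 - 24) = 3*(-177/11) = -531/11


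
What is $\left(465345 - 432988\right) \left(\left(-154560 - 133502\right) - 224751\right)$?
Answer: $-16593090241$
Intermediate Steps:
$\left(465345 - 432988\right) \left(\left(-154560 - 133502\right) - 224751\right) = 32357 \left(\left(-154560 - 133502\right) - 224751\right) = 32357 \left(-288062 - 224751\right) = 32357 \left(-512813\right) = -16593090241$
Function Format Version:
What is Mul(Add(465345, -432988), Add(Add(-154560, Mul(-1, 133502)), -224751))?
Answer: -16593090241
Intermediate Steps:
Mul(Add(465345, -432988), Add(Add(-154560, Mul(-1, 133502)), -224751)) = Mul(32357, Add(Add(-154560, -133502), -224751)) = Mul(32357, Add(-288062, -224751)) = Mul(32357, -512813) = -16593090241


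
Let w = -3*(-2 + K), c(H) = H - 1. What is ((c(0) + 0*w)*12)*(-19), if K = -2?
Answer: 228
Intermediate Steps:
c(H) = -1 + H
w = 12 (w = -3*(-2 - 2) = -3*(-4) = 12)
((c(0) + 0*w)*12)*(-19) = (((-1 + 0) + 0*12)*12)*(-19) = ((-1 + 0)*12)*(-19) = -1*12*(-19) = -12*(-19) = 228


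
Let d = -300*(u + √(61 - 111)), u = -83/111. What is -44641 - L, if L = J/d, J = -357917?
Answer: -2779762826793/62293900 + 1469965119*I*√2/12458780 ≈ -44623.0 + 166.86*I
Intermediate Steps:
u = -83/111 (u = -83*1/111 = -83/111 ≈ -0.74775)
d = 8300/37 - 1500*I*√2 (d = -300*(-83/111 + √(61 - 111)) = -300*(-83/111 + √(-50)) = -300*(-83/111 + 5*I*√2) = 8300/37 - 1500*I*√2 ≈ 224.32 - 2121.3*I)
L = -357917/(8300/37 - 1500*I*√2) ≈ -17.645 - 166.86*I
-44641 - L = -44641 - (-1099163107/62293900 - 1469965119*I*√2/12458780) = -44641 + (1099163107/62293900 + 1469965119*I*√2/12458780) = -2779762826793/62293900 + 1469965119*I*√2/12458780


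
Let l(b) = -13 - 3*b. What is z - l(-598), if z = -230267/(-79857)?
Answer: -141995050/79857 ≈ -1778.1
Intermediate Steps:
z = 230267/79857 (z = -230267*(-1/79857) = 230267/79857 ≈ 2.8835)
z - l(-598) = 230267/79857 - (-13 - 3*(-598)) = 230267/79857 - (-13 + 1794) = 230267/79857 - 1*1781 = 230267/79857 - 1781 = -141995050/79857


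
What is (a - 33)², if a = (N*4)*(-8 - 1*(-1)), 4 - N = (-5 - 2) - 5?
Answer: 231361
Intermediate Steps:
N = 16 (N = 4 - ((-5 - 2) - 5) = 4 - (-7 - 5) = 4 - 1*(-12) = 4 + 12 = 16)
a = -448 (a = (16*4)*(-8 - 1*(-1)) = 64*(-8 + 1) = 64*(-7) = -448)
(a - 33)² = (-448 - 33)² = (-481)² = 231361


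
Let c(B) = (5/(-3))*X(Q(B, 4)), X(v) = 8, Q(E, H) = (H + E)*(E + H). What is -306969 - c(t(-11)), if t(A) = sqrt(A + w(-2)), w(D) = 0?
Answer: -920867/3 ≈ -3.0696e+5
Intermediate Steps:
Q(E, H) = (E + H)**2 (Q(E, H) = (E + H)*(E + H) = (E + H)**2)
t(A) = sqrt(A) (t(A) = sqrt(A + 0) = sqrt(A))
c(B) = -40/3 (c(B) = (5/(-3))*8 = (5*(-1/3))*8 = -5/3*8 = -40/3)
-306969 - c(t(-11)) = -306969 - 1*(-40/3) = -306969 + 40/3 = -920867/3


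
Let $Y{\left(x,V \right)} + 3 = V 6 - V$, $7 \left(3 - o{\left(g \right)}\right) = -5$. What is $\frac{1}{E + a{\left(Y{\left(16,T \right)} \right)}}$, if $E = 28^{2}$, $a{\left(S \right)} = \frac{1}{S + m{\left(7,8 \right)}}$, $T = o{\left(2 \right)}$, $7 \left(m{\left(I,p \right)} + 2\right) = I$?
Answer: $\frac{102}{79975} \approx 0.0012754$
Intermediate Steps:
$o{\left(g \right)} = \frac{26}{7}$ ($o{\left(g \right)} = 3 - - \frac{5}{7} = 3 + \frac{5}{7} = \frac{26}{7}$)
$m{\left(I,p \right)} = -2 + \frac{I}{7}$
$T = \frac{26}{7} \approx 3.7143$
$Y{\left(x,V \right)} = -3 + 5 V$ ($Y{\left(x,V \right)} = -3 - \left(V - V 6\right) = -3 + \left(6 V - V\right) = -3 + 5 V$)
$a{\left(S \right)} = \frac{1}{-1 + S}$ ($a{\left(S \right)} = \frac{1}{S + \left(-2 + \frac{1}{7} \cdot 7\right)} = \frac{1}{S + \left(-2 + 1\right)} = \frac{1}{S - 1} = \frac{1}{-1 + S}$)
$E = 784$
$\frac{1}{E + a{\left(Y{\left(16,T \right)} \right)}} = \frac{1}{784 + \frac{1}{-1 + \left(-3 + 5 \cdot \frac{26}{7}\right)}} = \frac{1}{784 + \frac{1}{-1 + \left(-3 + \frac{130}{7}\right)}} = \frac{1}{784 + \frac{1}{-1 + \frac{109}{7}}} = \frac{1}{784 + \frac{1}{\frac{102}{7}}} = \frac{1}{784 + \frac{7}{102}} = \frac{1}{\frac{79975}{102}} = \frac{102}{79975}$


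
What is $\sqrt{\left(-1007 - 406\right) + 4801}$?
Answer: $22 \sqrt{7} \approx 58.207$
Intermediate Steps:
$\sqrt{\left(-1007 - 406\right) + 4801} = \sqrt{-1413 + 4801} = \sqrt{3388} = 22 \sqrt{7}$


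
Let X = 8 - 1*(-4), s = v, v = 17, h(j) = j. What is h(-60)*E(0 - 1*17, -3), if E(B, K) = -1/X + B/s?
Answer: 65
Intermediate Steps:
s = 17
X = 12 (X = 8 + 4 = 12)
E(B, K) = -1/12 + B/17
h(-60)*E(0 - 1*17, -3) = -60*(-1/12 + (0 - 1*17)/17) = -60*(-1/12 + (0 - 17)/17) = -60*(-1/12 + (1/17)*(-17)) = -60*(-1/12 - 1) = -60*(-13/12) = 65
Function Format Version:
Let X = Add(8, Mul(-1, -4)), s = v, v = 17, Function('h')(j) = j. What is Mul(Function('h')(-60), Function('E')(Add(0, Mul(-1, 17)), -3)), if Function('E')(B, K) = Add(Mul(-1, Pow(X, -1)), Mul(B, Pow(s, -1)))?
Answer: 65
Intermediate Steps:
s = 17
X = 12 (X = Add(8, 4) = 12)
Function('E')(B, K) = Add(Rational(-1, 12), Mul(Rational(1, 17), B)) (Function('E')(B, K) = Add(Mul(-1, Pow(12, -1)), Mul(B, Pow(17, -1))) = Add(Mul(-1, Rational(1, 12)), Mul(B, Rational(1, 17))) = Add(Rational(-1, 12), Mul(Rational(1, 17), B)))
Mul(Function('h')(-60), Function('E')(Add(0, Mul(-1, 17)), -3)) = Mul(-60, Add(Rational(-1, 12), Mul(Rational(1, 17), Add(0, Mul(-1, 17))))) = Mul(-60, Add(Rational(-1, 12), Mul(Rational(1, 17), Add(0, -17)))) = Mul(-60, Add(Rational(-1, 12), Mul(Rational(1, 17), -17))) = Mul(-60, Add(Rational(-1, 12), -1)) = Mul(-60, Rational(-13, 12)) = 65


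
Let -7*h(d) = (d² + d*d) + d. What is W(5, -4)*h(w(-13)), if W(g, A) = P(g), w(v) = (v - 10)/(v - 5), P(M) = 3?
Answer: -368/189 ≈ -1.9471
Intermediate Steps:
w(v) = (-10 + v)/(-5 + v)
W(g, A) = 3
h(d) = -2*d²/7 - d/7 (h(d) = -((d² + d*d) + d)/7 = -((d² + d²) + d)/7 = -(2*d² + d)/7 = -(d + 2*d²)/7 = -2*d²/7 - d/7)
W(5, -4)*h(w(-13)) = 3*(-(-10 - 13)/(-5 - 13)*(1 + 2*((-10 - 13)/(-5 - 13)))/7) = 3*(--23/(-18)*(1 + 2*(-23/(-18)))/7) = 3*(-(-1/18*(-23))*(1 + 2*(-1/18*(-23)))/7) = 3*(-⅐*23/18*(1 + 2*(23/18))) = 3*(-⅐*23/18*(1 + 23/9)) = 3*(-⅐*23/18*32/9) = 3*(-368/567) = -368/189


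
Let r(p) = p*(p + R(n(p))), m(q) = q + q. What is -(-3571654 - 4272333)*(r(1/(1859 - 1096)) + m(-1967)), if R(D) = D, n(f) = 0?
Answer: -17964713542893015/582169 ≈ -3.0858e+10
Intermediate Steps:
m(q) = 2*q
r(p) = p² (r(p) = p*(p + 0) = p*p = p²)
-(-3571654 - 4272333)*(r(1/(1859 - 1096)) + m(-1967)) = -(-3571654 - 4272333)*((1/(1859 - 1096))² + 2*(-1967)) = -(-7843987)*((1/763)² - 3934) = -(-7843987)*(1/582169 - 3934) = -(-7843987)*(-2290252845)/582169 = -1*17964713542893015/582169 = -17964713542893015/582169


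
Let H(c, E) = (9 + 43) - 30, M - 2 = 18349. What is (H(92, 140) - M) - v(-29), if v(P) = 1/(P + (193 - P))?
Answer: -3537498/193 ≈ -18329.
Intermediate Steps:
M = 18351 (M = 2 + 18349 = 18351)
H(c, E) = 22 (H(c, E) = 52 - 30 = 22)
v(P) = 1/193
(H(92, 140) - M) - v(-29) = (22 - 1*18351) - 1*1/193 = (22 - 18351) - 1/193 = -18329 - 1/193 = -3537498/193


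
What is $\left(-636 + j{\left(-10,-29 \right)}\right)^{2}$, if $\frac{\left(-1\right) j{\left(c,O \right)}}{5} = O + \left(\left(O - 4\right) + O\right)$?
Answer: $32761$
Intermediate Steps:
$j{\left(c,O \right)} = 20 - 15 O$ ($j{\left(c,O \right)} = - 5 \left(O + \left(\left(O - 4\right) + O\right)\right) = - 5 \left(O + \left(\left(-4 + O\right) + O\right)\right) = - 5 \left(O + \left(-4 + 2 O\right)\right) = - 5 \left(-4 + 3 O\right) = 20 - 15 O$)
$\left(-636 + j{\left(-10,-29 \right)}\right)^{2} = \left(-636 + \left(20 - -435\right)\right)^{2} = \left(-636 + \left(20 + 435\right)\right)^{2} = \left(-636 + 455\right)^{2} = \left(-181\right)^{2} = 32761$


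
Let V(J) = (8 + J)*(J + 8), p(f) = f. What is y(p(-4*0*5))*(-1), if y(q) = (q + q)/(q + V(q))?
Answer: 0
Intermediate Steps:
V(J) = (8 + J)² (V(J) = (8 + J)*(8 + J) = (8 + J)²)
y(q) = 2*q/(q + (8 + q)²) (y(q) = (q + q)/(q + (8 + q)²) = (2*q)/(q + (8 + q)²) = 2*q/(q + (8 + q)²))
y(p(-4*0*5))*(-1) = (2*(-4*0*5)/(-4*0*5 + (8 - 4*0*5)²))*(-1) = (2*(0*5)/(0*5 + (8 + 0*5)²))*(-1) = (2*0/(0 + (8 + 0)²))*(-1) = (2*0/(0 + 8²))*(-1) = (2*0/(0 + 64))*(-1) = (2*0/64)*(-1) = (2*0*(1/64))*(-1) = 0*(-1) = 0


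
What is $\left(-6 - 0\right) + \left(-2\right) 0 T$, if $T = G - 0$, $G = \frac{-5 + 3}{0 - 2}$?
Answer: $-6$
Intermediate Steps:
$G = 1$ ($G = - \frac{2}{-2} = \left(-2\right) \left(- \frac{1}{2}\right) = 1$)
$T = 1$ ($T = 1 - 0 = 1 + 0 = 1$)
$\left(-6 - 0\right) + \left(-2\right) 0 T = \left(-6 - 0\right) + \left(-2\right) 0 \cdot 1 = \left(-6 + 0\right) + 0 \cdot 1 = -6 + 0 = -6$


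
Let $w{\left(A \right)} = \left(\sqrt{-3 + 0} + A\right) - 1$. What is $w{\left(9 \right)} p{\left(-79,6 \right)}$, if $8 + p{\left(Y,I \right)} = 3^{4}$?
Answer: $584 + 73 i \sqrt{3} \approx 584.0 + 126.44 i$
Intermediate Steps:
$w{\left(A \right)} = -1 + A + i \sqrt{3}$ ($w{\left(A \right)} = \left(\sqrt{-3} + A\right) - 1 = \left(i \sqrt{3} + A\right) - 1 = \left(A + i \sqrt{3}\right) - 1 = -1 + A + i \sqrt{3}$)
$p{\left(Y,I \right)} = 73$ ($p{\left(Y,I \right)} = -8 + 3^{4} = -8 + 81 = 73$)
$w{\left(9 \right)} p{\left(-79,6 \right)} = \left(-1 + 9 + i \sqrt{3}\right) 73 = \left(8 + i \sqrt{3}\right) 73 = 584 + 73 i \sqrt{3}$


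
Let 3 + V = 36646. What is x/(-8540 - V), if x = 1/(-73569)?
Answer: 1/3324068127 ≈ 3.0084e-10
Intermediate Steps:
V = 36643 (V = -3 + 36646 = 36643)
x = -1/73569 ≈ -1.3593e-5
x/(-8540 - V) = -1/(73569*(-8540 - 1*36643)) = -1/(73569*(-8540 - 36643)) = -1/73569/(-45183) = -1/73569*(-1/45183) = 1/3324068127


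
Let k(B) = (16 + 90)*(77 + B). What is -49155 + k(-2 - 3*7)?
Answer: -43431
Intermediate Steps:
k(B) = 8162 + 106*B (k(B) = 106*(77 + B) = 8162 + 106*B)
-49155 + k(-2 - 3*7) = -49155 + (8162 + 106*(-2 - 3*7)) = -49155 + (8162 + 106*(-2 - 21)) = -49155 + (8162 + 106*(-23)) = -49155 + (8162 - 2438) = -49155 + 5724 = -43431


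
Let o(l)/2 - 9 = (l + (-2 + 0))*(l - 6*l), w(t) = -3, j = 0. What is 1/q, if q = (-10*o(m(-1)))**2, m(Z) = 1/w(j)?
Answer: 81/846400 ≈ 9.5699e-5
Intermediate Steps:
m(Z) = -1/3 (m(Z) = 1/(-3) = -1/3)
o(l) = 18 - 10*l*(-2 + l) (o(l) = 18 + 2*((l + (-2 + 0))*(l - 6*l)) = 18 + 2*((l - 2)*(-5*l)) = 18 + 2*((-2 + l)*(-5*l)) = 18 + 2*(-5*l*(-2 + l)) = 18 - 10*l*(-2 + l))
q = 846400/81 (q = (-10*(18 - 10*(-1/3)**2 + 20*(-1/3)))**2 = (-10*(18 - 10*1/9 - 20/3))**2 = (-10*(18 - 10/9 - 20/3))**2 = (-10*92/9)**2 = (-920/9)**2 = 846400/81 ≈ 10449.)
1/q = 1/(846400/81) = 81/846400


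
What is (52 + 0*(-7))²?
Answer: 2704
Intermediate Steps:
(52 + 0*(-7))² = (52 + 0)² = 52² = 2704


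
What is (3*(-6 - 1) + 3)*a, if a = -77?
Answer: 1386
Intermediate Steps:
(3*(-6 - 1) + 3)*a = (3*(-6 - 1) + 3)*(-77) = (3*(-7) + 3)*(-77) = (-21 + 3)*(-77) = -18*(-77) = 1386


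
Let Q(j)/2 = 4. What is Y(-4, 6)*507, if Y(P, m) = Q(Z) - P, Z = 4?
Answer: 6084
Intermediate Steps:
Q(j) = 8 (Q(j) = 2*4 = 8)
Y(P, m) = 8 - P
Y(-4, 6)*507 = (8 - 1*(-4))*507 = (8 + 4)*507 = 12*507 = 6084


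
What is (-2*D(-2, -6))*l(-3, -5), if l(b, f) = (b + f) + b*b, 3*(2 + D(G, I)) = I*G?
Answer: -4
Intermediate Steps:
D(G, I) = -2 + G*I/3 (D(G, I) = -2 + (I*G)/3 = -2 + (G*I)/3 = -2 + G*I/3)
l(b, f) = b + f + b**2 (l(b, f) = (b + f) + b**2 = b + f + b**2)
(-2*D(-2, -6))*l(-3, -5) = (-2*(-2 + (1/3)*(-2)*(-6)))*(-3 - 5 + (-3)**2) = (-2*(-2 + 4))*(-3 - 5 + 9) = -2*2*1 = -4*1 = -4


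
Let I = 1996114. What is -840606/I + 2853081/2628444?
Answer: 82990217385/124920806348 ≈ 0.66434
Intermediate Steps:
-840606/I + 2853081/2628444 = -840606/1996114 + 2853081/2628444 = -840606*1/1996114 + 2853081*(1/2628444) = -420303/998057 + 135861/125164 = 82990217385/124920806348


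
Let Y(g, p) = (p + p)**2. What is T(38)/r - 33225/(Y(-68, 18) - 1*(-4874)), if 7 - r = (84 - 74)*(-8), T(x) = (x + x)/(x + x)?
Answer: -576881/107358 ≈ -5.3734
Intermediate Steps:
T(x) = 1 (T(x) = (2*x)/((2*x)) = (2*x)*(1/(2*x)) = 1)
Y(g, p) = 4*p**2 (Y(g, p) = (2*p)**2 = 4*p**2)
r = 87 (r = 7 - (84 - 74)*(-8) = 7 - 10*(-8) = 7 - 1*(-80) = 7 + 80 = 87)
T(38)/r - 33225/(Y(-68, 18) - 1*(-4874)) = 1/87 - 33225/(4*18**2 - 1*(-4874)) = 1*(1/87) - 33225/(4*324 + 4874) = 1/87 - 33225/(1296 + 4874) = 1/87 - 33225/6170 = 1/87 - 33225*1/6170 = 1/87 - 6645/1234 = -576881/107358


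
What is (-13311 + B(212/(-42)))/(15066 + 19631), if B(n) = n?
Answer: -279637/728637 ≈ -0.38378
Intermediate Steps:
(-13311 + B(212/(-42)))/(15066 + 19631) = (-13311 + 212/(-42))/(15066 + 19631) = (-13311 + 212*(-1/42))/34697 = (-13311 - 106/21)*(1/34697) = -279637/21*1/34697 = -279637/728637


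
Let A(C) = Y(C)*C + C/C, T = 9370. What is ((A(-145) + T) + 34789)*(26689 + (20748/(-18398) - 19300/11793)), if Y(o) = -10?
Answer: 132042064879027010/108483807 ≈ 1.2172e+9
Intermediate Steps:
A(C) = 1 - 10*C (A(C) = -10*C + C/C = -10*C + 1 = 1 - 10*C)
((A(-145) + T) + 34789)*(26689 + (20748/(-18398) - 19300/11793)) = (((1 - 10*(-145)) + 9370) + 34789)*(26689 + (20748/(-18398) - 19300/11793)) = (((1 + 1450) + 9370) + 34789)*(26689 + (20748*(-1/18398) - 19300*1/11793)) = ((1451 + 9370) + 34789)*(26689 + (-10374/9199 - 19300/11793)) = (10821 + 34789)*(26689 - 299881282/108483807) = 45610*(2895024443741/108483807) = 132042064879027010/108483807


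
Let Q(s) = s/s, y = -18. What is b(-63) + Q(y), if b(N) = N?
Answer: -62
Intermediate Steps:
Q(s) = 1
b(-63) + Q(y) = -63 + 1 = -62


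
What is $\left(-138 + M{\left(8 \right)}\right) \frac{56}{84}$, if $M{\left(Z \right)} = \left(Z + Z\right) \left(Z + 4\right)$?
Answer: $36$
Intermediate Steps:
$M{\left(Z \right)} = 2 Z \left(4 + Z\right)$
$\left(-138 + M{\left(8 \right)}\right) \frac{56}{84} = \left(-138 + 2 \cdot 8 \left(4 + 8\right)\right) \frac{56}{84} = \left(-138 + 2 \cdot 8 \cdot 12\right) 56 \cdot \frac{1}{84} = \left(-138 + 192\right) \frac{2}{3} = 54 \cdot \frac{2}{3} = 36$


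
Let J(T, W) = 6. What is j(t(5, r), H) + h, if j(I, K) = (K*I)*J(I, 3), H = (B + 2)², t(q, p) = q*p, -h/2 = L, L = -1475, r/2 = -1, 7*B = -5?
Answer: 139690/49 ≈ 2850.8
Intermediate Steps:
B = -5/7 (B = (⅐)*(-5) = -5/7 ≈ -0.71429)
r = -2 (r = 2*(-1) = -2)
h = 2950 (h = -2*(-1475) = 2950)
t(q, p) = p*q
H = 81/49 (H = (-5/7 + 2)² = (9/7)² = 81/49 ≈ 1.6531)
j(I, K) = 6*I*K (j(I, K) = (K*I)*6 = (I*K)*6 = 6*I*K)
j(t(5, r), H) + h = 6*(-2*5)*(81/49) + 2950 = 6*(-10)*(81/49) + 2950 = -4860/49 + 2950 = 139690/49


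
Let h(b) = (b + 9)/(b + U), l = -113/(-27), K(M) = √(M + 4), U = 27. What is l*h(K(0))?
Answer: 1243/783 ≈ 1.5875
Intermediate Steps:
K(M) = √(4 + M)
l = 113/27 (l = -113*(-1/27) = 113/27 ≈ 4.1852)
h(b) = (9 + b)/(27 + b) (h(b) = (b + 9)/(b + 27) = (9 + b)/(27 + b))
l*h(K(0)) = 113*((9 + √(4 + 0))/(27 + √(4 + 0)))/27 = 113*((9 + √4)/(27 + √4))/27 = 113*((9 + 2)/(27 + 2))/27 = 113*(11/29)/27 = 113*((1/29)*11)/27 = (113/27)*(11/29) = 1243/783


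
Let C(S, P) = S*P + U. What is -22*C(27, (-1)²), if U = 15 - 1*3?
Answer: -858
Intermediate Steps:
U = 12 (U = 15 - 3 = 12)
C(S, P) = 12 + P*S (C(S, P) = S*P + 12 = P*S + 12 = 12 + P*S)
-22*C(27, (-1)²) = -22*(12 + (-1)²*27) = -22*(12 + 1*27) = -22*(12 + 27) = -22*39 = -858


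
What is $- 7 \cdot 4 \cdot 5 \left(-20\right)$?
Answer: $2800$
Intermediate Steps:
$- 7 \cdot 4 \cdot 5 \left(-20\right) = \left(-7\right) 20 \left(-20\right) = \left(-140\right) \left(-20\right) = 2800$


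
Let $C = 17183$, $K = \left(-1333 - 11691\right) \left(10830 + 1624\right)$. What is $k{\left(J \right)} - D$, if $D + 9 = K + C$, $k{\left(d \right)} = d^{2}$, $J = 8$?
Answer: $162183786$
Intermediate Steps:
$K = -162200896$ ($K = \left(-13024\right) 12454 = -162200896$)
$D = -162183722$ ($D = -9 + \left(-162200896 + 17183\right) = -9 - 162183713 = -162183722$)
$k{\left(J \right)} - D = 8^{2} - -162183722 = 64 + 162183722 = 162183786$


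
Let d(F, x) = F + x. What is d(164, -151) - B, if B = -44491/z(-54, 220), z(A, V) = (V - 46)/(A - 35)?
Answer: -3957437/174 ≈ -22744.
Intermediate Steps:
z(A, V) = (-46 + V)/(-35 + A)
B = 3959699/174 (B = -44491*(-35 - 54)/(-46 + 220) = -44491/(174/(-89)) = -44491/((-1/89*174)) = -44491/(-174/89) = -44491*(-89/174) = 3959699/174 ≈ 22757.)
d(164, -151) - B = (164 - 151) - 1*3959699/174 = 13 - 3959699/174 = -3957437/174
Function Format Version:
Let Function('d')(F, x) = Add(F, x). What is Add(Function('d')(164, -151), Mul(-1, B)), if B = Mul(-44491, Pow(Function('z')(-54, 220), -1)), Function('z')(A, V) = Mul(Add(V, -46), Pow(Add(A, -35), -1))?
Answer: Rational(-3957437, 174) ≈ -22744.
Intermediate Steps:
Function('z')(A, V) = Mul(Pow(Add(-35, A), -1), Add(-46, V)) (Function('z')(A, V) = Mul(Add(-46, V), Pow(Add(-35, A), -1)) = Mul(Pow(Add(-35, A), -1), Add(-46, V)))
B = Rational(3959699, 174) (B = Mul(-44491, Pow(Mul(Pow(Add(-35, -54), -1), Add(-46, 220)), -1)) = Mul(-44491, Pow(Mul(Pow(-89, -1), 174), -1)) = Mul(-44491, Pow(Mul(Rational(-1, 89), 174), -1)) = Mul(-44491, Pow(Rational(-174, 89), -1)) = Mul(-44491, Rational(-89, 174)) = Rational(3959699, 174) ≈ 22757.)
Add(Function('d')(164, -151), Mul(-1, B)) = Add(Add(164, -151), Mul(-1, Rational(3959699, 174))) = Add(13, Rational(-3959699, 174)) = Rational(-3957437, 174)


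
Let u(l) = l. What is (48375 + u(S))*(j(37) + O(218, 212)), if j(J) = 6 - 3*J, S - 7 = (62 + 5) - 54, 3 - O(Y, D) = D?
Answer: -15196030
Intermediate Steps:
O(Y, D) = 3 - D
S = 20 (S = 7 + ((62 + 5) - 54) = 7 + (67 - 54) = 7 + 13 = 20)
j(J) = 6 - 3*J
(48375 + u(S))*(j(37) + O(218, 212)) = (48375 + 20)*((6 - 3*37) + (3 - 1*212)) = 48395*((6 - 111) + (3 - 212)) = 48395*(-105 - 209) = 48395*(-314) = -15196030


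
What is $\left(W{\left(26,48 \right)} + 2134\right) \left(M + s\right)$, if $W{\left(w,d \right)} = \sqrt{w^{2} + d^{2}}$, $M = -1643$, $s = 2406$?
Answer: $1628242 + 1526 \sqrt{745} \approx 1.6699 \cdot 10^{6}$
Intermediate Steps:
$W{\left(w,d \right)} = \sqrt{d^{2} + w^{2}}$
$\left(W{\left(26,48 \right)} + 2134\right) \left(M + s\right) = \left(\sqrt{48^{2} + 26^{2}} + 2134\right) \left(-1643 + 2406\right) = \left(\sqrt{2304 + 676} + 2134\right) 763 = \left(\sqrt{2980} + 2134\right) 763 = \left(2 \sqrt{745} + 2134\right) 763 = \left(2134 + 2 \sqrt{745}\right) 763 = 1628242 + 1526 \sqrt{745}$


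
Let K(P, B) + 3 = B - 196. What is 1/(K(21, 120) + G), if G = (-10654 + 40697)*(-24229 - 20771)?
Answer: -1/1351935079 ≈ -7.3968e-10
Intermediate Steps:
K(P, B) = -199 + B (K(P, B) = -3 + (B - 196) = -3 + (-196 + B) = -199 + B)
G = -1351935000 (G = 30043*(-45000) = -1351935000)
1/(K(21, 120) + G) = 1/((-199 + 120) - 1351935000) = 1/(-79 - 1351935000) = 1/(-1351935079) = -1/1351935079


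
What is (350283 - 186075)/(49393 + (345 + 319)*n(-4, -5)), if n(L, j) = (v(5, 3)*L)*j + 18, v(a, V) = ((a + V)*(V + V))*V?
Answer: 164208/1973665 ≈ 0.083200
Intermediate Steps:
v(a, V) = 2*V²*(V + a) (v(a, V) = ((V + a)*(2*V))*V = (2*V*(V + a))*V = 2*V²*(V + a))
n(L, j) = 18 + 144*L*j (n(L, j) = ((2*3²*(3 + 5))*L)*j + 18 = ((2*9*8)*L)*j + 18 = (144*L)*j + 18 = 144*L*j + 18 = 18 + 144*L*j)
(350283 - 186075)/(49393 + (345 + 319)*n(-4, -5)) = (350283 - 186075)/(49393 + (345 + 319)*(18 + 144*(-4)*(-5))) = 164208/(49393 + 664*(18 + 2880)) = 164208/(49393 + 664*2898) = 164208/(49393 + 1924272) = 164208/1973665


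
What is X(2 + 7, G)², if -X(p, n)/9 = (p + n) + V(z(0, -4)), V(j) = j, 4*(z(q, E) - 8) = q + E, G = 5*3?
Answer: 77841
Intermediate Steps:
G = 15
z(q, E) = 8 + E/4 + q/4 (z(q, E) = 8 + (q + E)/4 = 8 + (E + q)/4 = 8 + (E/4 + q/4) = 8 + E/4 + q/4)
X(p, n) = -63 - 9*n - 9*p (X(p, n) = -9*((p + n) + (8 + (¼)*(-4) + (¼)*0)) = -9*((n + p) + (8 - 1 + 0)) = -9*((n + p) + 7) = -9*(7 + n + p) = -63 - 9*n - 9*p)
X(2 + 7, G)² = (-63 - 9*15 - 9*(2 + 7))² = (-63 - 135 - 9*9)² = (-63 - 135 - 81)² = (-279)² = 77841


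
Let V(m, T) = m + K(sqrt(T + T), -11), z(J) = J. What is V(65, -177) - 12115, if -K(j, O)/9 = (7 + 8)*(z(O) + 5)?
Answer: -11240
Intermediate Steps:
K(j, O) = -675 - 135*O (K(j, O) = -9*(7 + 8)*(O + 5) = -135*(5 + O) = -9*(75 + 15*O) = -675 - 135*O)
V(m, T) = 810 + m (V(m, T) = m + (-675 - 135*(-11)) = m + (-675 + 1485) = m + 810 = 810 + m)
V(65, -177) - 12115 = (810 + 65) - 12115 = 875 - 12115 = -11240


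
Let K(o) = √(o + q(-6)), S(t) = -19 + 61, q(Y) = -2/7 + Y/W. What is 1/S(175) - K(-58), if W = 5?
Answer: 1/42 - I*√72870/35 ≈ 0.02381 - 7.7127*I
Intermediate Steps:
q(Y) = -2/7 + Y/5
S(t) = 42
K(o) = √(-52/35 + o) (K(o) = √(o + (-2/7 + (⅕)*(-6))) = √(o + (-2/7 - 6/5)) = √(o - 52/35) = √(-52/35 + o))
1/S(175) - K(-58) = 1/42 - √(-1820 + 1225*(-58))/35 = 1/42 - √(-1820 - 71050)/35 = 1/42 - √(-72870)/35 = 1/42 - I*√72870/35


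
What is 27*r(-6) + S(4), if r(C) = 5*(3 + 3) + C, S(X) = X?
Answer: 652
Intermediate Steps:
r(C) = 30 + C (r(C) = 5*6 + C = 30 + C)
27*r(-6) + S(4) = 27*(30 - 6) + 4 = 27*24 + 4 = 648 + 4 = 652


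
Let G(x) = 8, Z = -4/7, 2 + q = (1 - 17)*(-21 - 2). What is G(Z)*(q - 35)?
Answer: 2648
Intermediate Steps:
q = 366 (q = -2 + (1 - 17)*(-21 - 2) = -2 - 16*(-23) = -2 + 368 = 366)
Z = -4/7 (Z = -4*1/7 = -4/7 ≈ -0.57143)
G(Z)*(q - 35) = 8*(366 - 35) = 8*331 = 2648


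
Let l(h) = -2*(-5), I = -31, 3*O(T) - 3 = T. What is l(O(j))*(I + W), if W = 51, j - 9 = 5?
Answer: 200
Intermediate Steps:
j = 14 (j = 9 + 5 = 14)
O(T) = 1 + T/3
l(h) = 10
l(O(j))*(I + W) = 10*(-31 + 51) = 10*20 = 200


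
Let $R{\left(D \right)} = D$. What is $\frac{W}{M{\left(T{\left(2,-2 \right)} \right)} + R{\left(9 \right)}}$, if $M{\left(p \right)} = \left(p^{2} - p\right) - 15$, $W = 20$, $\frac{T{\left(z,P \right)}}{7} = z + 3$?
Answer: $\frac{5}{296} \approx 0.016892$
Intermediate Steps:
$T{\left(z,P \right)} = 21 + 7 z$ ($T{\left(z,P \right)} = 7 \left(z + 3\right) = 7 \left(3 + z\right) = 21 + 7 z$)
$M{\left(p \right)} = -15 + p^{2} - p$
$\frac{W}{M{\left(T{\left(2,-2 \right)} \right)} + R{\left(9 \right)}} = \frac{1}{\left(-15 + \left(21 + 7 \cdot 2\right)^{2} - \left(21 + 7 \cdot 2\right)\right) + 9} \cdot 20 = \frac{1}{\left(-15 + \left(21 + 14\right)^{2} - \left(21 + 14\right)\right) + 9} \cdot 20 = \frac{1}{\left(-15 + 35^{2} - 35\right) + 9} \cdot 20 = \frac{1}{\left(-15 + 1225 - 35\right) + 9} \cdot 20 = \frac{1}{1175 + 9} \cdot 20 = \frac{1}{1184} \cdot 20 = \frac{5}{296}$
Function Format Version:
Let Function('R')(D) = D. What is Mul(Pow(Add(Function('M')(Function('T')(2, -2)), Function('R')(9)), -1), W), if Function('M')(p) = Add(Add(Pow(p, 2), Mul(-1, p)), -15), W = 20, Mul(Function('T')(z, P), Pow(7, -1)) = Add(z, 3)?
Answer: Rational(5, 296) ≈ 0.016892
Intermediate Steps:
Function('T')(z, P) = Add(21, Mul(7, z)) (Function('T')(z, P) = Mul(7, Add(z, 3)) = Mul(7, Add(3, z)) = Add(21, Mul(7, z)))
Function('M')(p) = Add(-15, Pow(p, 2), Mul(-1, p))
Mul(Pow(Add(Function('M')(Function('T')(2, -2)), Function('R')(9)), -1), W) = Mul(Pow(Add(Add(-15, Pow(Add(21, Mul(7, 2)), 2), Mul(-1, Add(21, Mul(7, 2)))), 9), -1), 20) = Mul(Pow(Add(Add(-15, Pow(Add(21, 14), 2), Mul(-1, Add(21, 14))), 9), -1), 20) = Mul(Pow(Add(Add(-15, Pow(35, 2), Mul(-1, 35)), 9), -1), 20) = Mul(Pow(Add(Add(-15, 1225, -35), 9), -1), 20) = Mul(Pow(Add(1175, 9), -1), 20) = Mul(Pow(1184, -1), 20) = Mul(Rational(1, 1184), 20) = Rational(5, 296)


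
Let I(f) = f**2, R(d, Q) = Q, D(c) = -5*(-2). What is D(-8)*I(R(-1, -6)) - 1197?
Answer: -837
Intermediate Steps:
D(c) = 10
D(-8)*I(R(-1, -6)) - 1197 = 10*(-6)**2 - 1197 = 10*36 - 1197 = 360 - 1197 = -837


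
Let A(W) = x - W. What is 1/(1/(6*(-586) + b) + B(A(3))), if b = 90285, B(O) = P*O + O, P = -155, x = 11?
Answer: -86769/106899407 ≈ -0.00081169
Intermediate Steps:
A(W) = 11 - W
B(O) = -154*O (B(O) = -155*O + O = -154*O)
1/(1/(6*(-586) + b) + B(A(3))) = 1/(1/(6*(-586) + 90285) - 154*(11 - 1*3)) = 1/(1/(-3516 + 90285) - 154*(11 - 3)) = 1/(1/86769 - 154*8) = 1/(1/86769 - 1232) = 1/(-106899407/86769) = -86769/106899407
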